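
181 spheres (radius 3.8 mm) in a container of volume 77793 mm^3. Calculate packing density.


V_sphere = 4/3*pi*3.8^3 = 229.8473 mm^3
Total V = 181*229.8473 = 41602.3613 mm^3
PD = 41602.3613 / 77793 = 0.535

0.535


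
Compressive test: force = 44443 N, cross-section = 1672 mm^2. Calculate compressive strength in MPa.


CS = 44443 / 1672 = 26.6 MPa

26.6


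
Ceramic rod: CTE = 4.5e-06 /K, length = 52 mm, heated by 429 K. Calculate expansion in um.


dL = 4.5e-06 * 52 * 429 * 1000 = 100.386 um

100.386


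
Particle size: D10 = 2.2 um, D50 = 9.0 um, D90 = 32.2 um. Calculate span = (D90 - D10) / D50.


Span = (32.2 - 2.2) / 9.0 = 30.0 / 9.0 = 3.333

3.333


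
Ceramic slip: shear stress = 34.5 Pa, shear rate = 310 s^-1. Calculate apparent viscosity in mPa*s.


eta = tau/gamma * 1000 = 34.5/310 * 1000 = 111.3 mPa*s

111.3


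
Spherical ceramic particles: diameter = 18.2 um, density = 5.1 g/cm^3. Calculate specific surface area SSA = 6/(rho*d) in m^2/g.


SSA = 6 / (5.1 * 18.2) = 0.065 m^2/g

0.065


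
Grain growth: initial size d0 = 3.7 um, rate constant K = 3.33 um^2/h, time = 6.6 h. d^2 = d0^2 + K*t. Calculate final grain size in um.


d^2 = 3.7^2 + 3.33*6.6 = 35.668
d = sqrt(35.668) = 5.97 um

5.97


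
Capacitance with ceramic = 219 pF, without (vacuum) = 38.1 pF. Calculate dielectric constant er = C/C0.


er = 219 / 38.1 = 5.75

5.75


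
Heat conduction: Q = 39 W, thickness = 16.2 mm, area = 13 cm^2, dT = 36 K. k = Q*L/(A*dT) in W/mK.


k = 39*16.2/1000/(13/10000*36) = 13.5 W/mK

13.5


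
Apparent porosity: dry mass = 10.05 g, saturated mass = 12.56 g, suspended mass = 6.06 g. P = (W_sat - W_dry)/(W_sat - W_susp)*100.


P = (12.56 - 10.05) / (12.56 - 6.06) * 100 = 2.51 / 6.5 * 100 = 38.6%

38.6


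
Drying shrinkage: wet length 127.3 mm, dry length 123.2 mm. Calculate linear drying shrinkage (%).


DS = (127.3 - 123.2) / 127.3 * 100 = 3.22%

3.22


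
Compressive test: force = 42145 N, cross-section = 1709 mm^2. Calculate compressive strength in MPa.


CS = 42145 / 1709 = 24.7 MPa

24.7


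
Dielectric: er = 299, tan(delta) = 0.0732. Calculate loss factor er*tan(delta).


Loss = 299 * 0.0732 = 21.887

21.887


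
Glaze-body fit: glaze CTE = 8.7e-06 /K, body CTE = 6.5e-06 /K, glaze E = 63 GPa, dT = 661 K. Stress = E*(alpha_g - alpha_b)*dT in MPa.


Stress = 63*1000*(8.7e-06 - 6.5e-06)*661 = 91.6 MPa

91.6


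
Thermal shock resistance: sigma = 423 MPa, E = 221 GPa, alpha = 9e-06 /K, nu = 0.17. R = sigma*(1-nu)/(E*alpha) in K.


R = 423*(1-0.17)/(221*1000*9e-06) = 177 K

177


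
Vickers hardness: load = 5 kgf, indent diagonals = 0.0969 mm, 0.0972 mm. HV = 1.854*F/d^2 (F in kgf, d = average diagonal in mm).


d_avg = (0.0969+0.0972)/2 = 0.09705 mm
HV = 1.854*5/0.09705^2 = 984

984


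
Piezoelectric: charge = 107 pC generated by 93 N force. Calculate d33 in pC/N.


d33 = 107 / 93 = 1.2 pC/N

1.2


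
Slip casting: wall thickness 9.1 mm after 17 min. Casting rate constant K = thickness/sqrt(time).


K = 9.1 / sqrt(17) = 9.1 / 4.1231 = 2.207 mm/min^0.5

2.207


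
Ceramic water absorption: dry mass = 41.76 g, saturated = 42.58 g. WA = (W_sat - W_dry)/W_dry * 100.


WA = (42.58 - 41.76) / 41.76 * 100 = 1.96%

1.96


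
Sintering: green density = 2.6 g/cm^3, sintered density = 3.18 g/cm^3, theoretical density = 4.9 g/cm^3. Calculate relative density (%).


Relative = 3.18 / 4.9 * 100 = 64.9%

64.9


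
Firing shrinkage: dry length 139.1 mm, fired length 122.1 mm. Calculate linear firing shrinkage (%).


FS = (139.1 - 122.1) / 139.1 * 100 = 12.22%

12.22


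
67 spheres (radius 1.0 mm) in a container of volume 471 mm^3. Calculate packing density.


V_sphere = 4/3*pi*1.0^3 = 4.1888 mm^3
Total V = 67*4.1888 = 280.6496 mm^3
PD = 280.6496 / 471 = 0.596

0.596


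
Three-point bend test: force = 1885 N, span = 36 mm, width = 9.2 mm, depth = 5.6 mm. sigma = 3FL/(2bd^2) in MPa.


sigma = 3*1885*36/(2*9.2*5.6^2) = 352.8 MPa

352.8


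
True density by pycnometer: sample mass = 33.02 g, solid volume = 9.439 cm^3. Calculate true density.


TD = 33.02 / 9.439 = 3.498 g/cm^3

3.498


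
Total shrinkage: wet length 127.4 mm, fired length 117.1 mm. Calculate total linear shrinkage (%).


TS = (127.4 - 117.1) / 127.4 * 100 = 8.08%

8.08


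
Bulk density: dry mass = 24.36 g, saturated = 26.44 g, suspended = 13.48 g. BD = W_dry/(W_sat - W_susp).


BD = 24.36 / (26.44 - 13.48) = 24.36 / 12.96 = 1.88 g/cm^3

1.88


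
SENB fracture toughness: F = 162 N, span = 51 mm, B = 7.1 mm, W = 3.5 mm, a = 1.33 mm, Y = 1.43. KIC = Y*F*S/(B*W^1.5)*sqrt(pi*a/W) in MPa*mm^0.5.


KIC = 1.43*162*51/(7.1*3.5^1.5)*sqrt(pi*1.33/3.5) = 277.67

277.67


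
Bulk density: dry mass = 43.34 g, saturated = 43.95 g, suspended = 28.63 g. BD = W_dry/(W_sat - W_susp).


BD = 43.34 / (43.95 - 28.63) = 43.34 / 15.32 = 2.829 g/cm^3

2.829


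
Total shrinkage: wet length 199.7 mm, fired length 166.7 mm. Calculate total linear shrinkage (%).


TS = (199.7 - 166.7) / 199.7 * 100 = 16.52%

16.52


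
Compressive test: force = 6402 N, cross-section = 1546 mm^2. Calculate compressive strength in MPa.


CS = 6402 / 1546 = 4.1 MPa

4.1


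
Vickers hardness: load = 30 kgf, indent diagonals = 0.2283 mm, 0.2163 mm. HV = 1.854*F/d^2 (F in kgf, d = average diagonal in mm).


d_avg = (0.2283+0.2163)/2 = 0.2223 mm
HV = 1.854*30/0.2223^2 = 1126

1126


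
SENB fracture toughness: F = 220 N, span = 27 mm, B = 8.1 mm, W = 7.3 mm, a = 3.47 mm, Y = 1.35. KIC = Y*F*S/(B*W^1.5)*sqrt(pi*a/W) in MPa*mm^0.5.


KIC = 1.35*220*27/(8.1*7.3^1.5)*sqrt(pi*3.47/7.3) = 61.34

61.34


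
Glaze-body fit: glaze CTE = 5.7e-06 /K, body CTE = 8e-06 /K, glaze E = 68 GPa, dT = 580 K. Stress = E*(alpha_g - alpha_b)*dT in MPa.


Stress = 68*1000*(5.7e-06 - 8e-06)*580 = -90.7 MPa

-90.7


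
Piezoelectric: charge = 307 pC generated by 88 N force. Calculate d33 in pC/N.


d33 = 307 / 88 = 3.5 pC/N

3.5


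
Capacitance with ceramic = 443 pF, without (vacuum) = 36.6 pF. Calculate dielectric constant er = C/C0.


er = 443 / 36.6 = 12.1

12.1


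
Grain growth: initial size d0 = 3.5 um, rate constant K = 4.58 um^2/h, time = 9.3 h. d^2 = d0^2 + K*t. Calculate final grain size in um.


d^2 = 3.5^2 + 4.58*9.3 = 54.844
d = sqrt(54.844) = 7.41 um

7.41


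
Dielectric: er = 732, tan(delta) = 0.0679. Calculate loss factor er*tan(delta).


Loss = 732 * 0.0679 = 49.703

49.703


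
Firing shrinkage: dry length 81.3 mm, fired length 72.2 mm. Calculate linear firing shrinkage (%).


FS = (81.3 - 72.2) / 81.3 * 100 = 11.19%

11.19


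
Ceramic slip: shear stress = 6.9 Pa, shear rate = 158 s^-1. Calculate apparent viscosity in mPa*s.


eta = tau/gamma * 1000 = 6.9/158 * 1000 = 43.7 mPa*s

43.7


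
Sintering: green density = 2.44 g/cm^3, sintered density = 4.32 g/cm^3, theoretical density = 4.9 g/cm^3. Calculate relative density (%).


Relative = 4.32 / 4.9 * 100 = 88.2%

88.2


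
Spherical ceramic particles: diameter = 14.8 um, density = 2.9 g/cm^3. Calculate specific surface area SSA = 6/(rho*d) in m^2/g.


SSA = 6 / (2.9 * 14.8) = 0.14 m^2/g

0.14


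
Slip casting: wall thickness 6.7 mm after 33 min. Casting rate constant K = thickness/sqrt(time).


K = 6.7 / sqrt(33) = 6.7 / 5.7446 = 1.166 mm/min^0.5

1.166


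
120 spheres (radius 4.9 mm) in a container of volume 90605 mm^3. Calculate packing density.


V_sphere = 4/3*pi*4.9^3 = 492.807 mm^3
Total V = 120*492.807 = 59136.84 mm^3
PD = 59136.84 / 90605 = 0.653

0.653


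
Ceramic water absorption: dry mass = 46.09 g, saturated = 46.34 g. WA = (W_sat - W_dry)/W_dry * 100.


WA = (46.34 - 46.09) / 46.09 * 100 = 0.54%

0.54


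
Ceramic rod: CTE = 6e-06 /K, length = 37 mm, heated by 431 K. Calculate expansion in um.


dL = 6e-06 * 37 * 431 * 1000 = 95.682 um

95.682


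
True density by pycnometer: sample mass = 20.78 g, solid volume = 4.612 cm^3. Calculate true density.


TD = 20.78 / 4.612 = 4.506 g/cm^3

4.506


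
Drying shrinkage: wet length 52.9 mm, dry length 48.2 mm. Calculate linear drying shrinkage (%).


DS = (52.9 - 48.2) / 52.9 * 100 = 8.88%

8.88


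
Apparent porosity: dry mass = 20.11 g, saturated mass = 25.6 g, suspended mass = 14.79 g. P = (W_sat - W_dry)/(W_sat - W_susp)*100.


P = (25.6 - 20.11) / (25.6 - 14.79) * 100 = 5.49 / 10.81 * 100 = 50.8%

50.8


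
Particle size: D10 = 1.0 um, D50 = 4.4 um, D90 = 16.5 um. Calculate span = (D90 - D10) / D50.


Span = (16.5 - 1.0) / 4.4 = 15.5 / 4.4 = 3.523

3.523


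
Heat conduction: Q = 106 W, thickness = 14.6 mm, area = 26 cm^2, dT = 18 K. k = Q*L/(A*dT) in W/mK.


k = 106*14.6/1000/(26/10000*18) = 33.07 W/mK

33.07


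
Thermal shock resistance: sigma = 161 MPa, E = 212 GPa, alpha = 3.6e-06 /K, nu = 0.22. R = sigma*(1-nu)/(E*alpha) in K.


R = 161*(1-0.22)/(212*1000*3.6e-06) = 165 K

165


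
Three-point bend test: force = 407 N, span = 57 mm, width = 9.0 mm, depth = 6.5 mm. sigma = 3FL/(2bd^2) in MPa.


sigma = 3*407*57/(2*9.0*6.5^2) = 91.5 MPa

91.5


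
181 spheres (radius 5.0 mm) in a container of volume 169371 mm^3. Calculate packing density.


V_sphere = 4/3*pi*5.0^3 = 523.5988 mm^3
Total V = 181*523.5988 = 94771.3828 mm^3
PD = 94771.3828 / 169371 = 0.56

0.56


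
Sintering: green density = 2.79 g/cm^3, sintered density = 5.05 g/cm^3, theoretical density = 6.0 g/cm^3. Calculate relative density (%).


Relative = 5.05 / 6.0 * 100 = 84.2%

84.2


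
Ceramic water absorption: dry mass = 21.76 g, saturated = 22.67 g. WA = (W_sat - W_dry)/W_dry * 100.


WA = (22.67 - 21.76) / 21.76 * 100 = 4.18%

4.18


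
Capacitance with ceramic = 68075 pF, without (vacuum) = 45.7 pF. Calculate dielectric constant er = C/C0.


er = 68075 / 45.7 = 1489.61

1489.61


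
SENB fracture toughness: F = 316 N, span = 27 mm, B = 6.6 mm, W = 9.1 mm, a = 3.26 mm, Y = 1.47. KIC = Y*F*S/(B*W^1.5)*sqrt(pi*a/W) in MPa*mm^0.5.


KIC = 1.47*316*27/(6.6*9.1^1.5)*sqrt(pi*3.26/9.1) = 73.44

73.44


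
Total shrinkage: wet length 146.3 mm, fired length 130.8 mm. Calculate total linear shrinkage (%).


TS = (146.3 - 130.8) / 146.3 * 100 = 10.59%

10.59


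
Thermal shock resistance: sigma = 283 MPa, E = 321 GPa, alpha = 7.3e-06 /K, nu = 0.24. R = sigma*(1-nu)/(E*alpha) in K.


R = 283*(1-0.24)/(321*1000*7.3e-06) = 92 K

92


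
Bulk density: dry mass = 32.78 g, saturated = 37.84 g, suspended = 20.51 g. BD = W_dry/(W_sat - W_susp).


BD = 32.78 / (37.84 - 20.51) = 32.78 / 17.33 = 1.892 g/cm^3

1.892


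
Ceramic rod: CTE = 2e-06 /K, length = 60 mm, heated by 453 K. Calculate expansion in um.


dL = 2e-06 * 60 * 453 * 1000 = 54.36 um

54.36


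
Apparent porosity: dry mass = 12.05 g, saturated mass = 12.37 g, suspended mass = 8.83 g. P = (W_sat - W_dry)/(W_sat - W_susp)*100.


P = (12.37 - 12.05) / (12.37 - 8.83) * 100 = 0.32 / 3.54 * 100 = 9.0%

9.0


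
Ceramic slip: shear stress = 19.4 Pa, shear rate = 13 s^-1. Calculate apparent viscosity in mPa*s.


eta = tau/gamma * 1000 = 19.4/13 * 1000 = 1492.3 mPa*s

1492.3


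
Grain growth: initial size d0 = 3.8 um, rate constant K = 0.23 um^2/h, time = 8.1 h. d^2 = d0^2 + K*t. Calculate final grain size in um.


d^2 = 3.8^2 + 0.23*8.1 = 16.303
d = sqrt(16.303) = 4.04 um

4.04


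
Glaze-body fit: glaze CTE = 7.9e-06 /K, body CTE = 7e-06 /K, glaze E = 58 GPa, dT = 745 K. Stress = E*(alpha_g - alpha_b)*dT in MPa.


Stress = 58*1000*(7.9e-06 - 7e-06)*745 = 38.9 MPa

38.9


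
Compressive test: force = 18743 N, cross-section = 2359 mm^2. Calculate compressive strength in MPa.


CS = 18743 / 2359 = 7.9 MPa

7.9


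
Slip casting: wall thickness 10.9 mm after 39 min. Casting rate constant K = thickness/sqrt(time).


K = 10.9 / sqrt(39) = 10.9 / 6.245 = 1.745 mm/min^0.5

1.745


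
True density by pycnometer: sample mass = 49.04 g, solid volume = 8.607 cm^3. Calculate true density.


TD = 49.04 / 8.607 = 5.698 g/cm^3

5.698


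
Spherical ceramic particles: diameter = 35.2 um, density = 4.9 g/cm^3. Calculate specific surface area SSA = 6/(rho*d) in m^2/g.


SSA = 6 / (4.9 * 35.2) = 0.035 m^2/g

0.035


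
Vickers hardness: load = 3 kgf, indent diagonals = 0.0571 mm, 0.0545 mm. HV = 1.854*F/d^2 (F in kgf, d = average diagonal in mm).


d_avg = (0.0571+0.0545)/2 = 0.0558 mm
HV = 1.854*3/0.0558^2 = 1786

1786


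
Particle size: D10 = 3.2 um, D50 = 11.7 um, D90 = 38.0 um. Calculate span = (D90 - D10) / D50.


Span = (38.0 - 3.2) / 11.7 = 34.8 / 11.7 = 2.974

2.974


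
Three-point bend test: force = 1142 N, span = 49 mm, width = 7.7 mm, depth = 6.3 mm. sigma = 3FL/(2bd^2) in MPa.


sigma = 3*1142*49/(2*7.7*6.3^2) = 274.7 MPa

274.7


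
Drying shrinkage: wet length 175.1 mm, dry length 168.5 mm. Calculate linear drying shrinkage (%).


DS = (175.1 - 168.5) / 175.1 * 100 = 3.77%

3.77


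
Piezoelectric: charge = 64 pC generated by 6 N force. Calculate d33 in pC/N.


d33 = 64 / 6 = 10.7 pC/N

10.7


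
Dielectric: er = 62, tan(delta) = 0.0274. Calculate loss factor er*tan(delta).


Loss = 62 * 0.0274 = 1.699

1.699


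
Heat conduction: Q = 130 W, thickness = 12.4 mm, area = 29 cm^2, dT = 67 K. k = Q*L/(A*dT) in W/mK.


k = 130*12.4/1000/(29/10000*67) = 8.3 W/mK

8.3


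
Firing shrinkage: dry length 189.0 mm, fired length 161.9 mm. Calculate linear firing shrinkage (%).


FS = (189.0 - 161.9) / 189.0 * 100 = 14.34%

14.34


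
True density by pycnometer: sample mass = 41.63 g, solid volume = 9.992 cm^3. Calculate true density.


TD = 41.63 / 9.992 = 4.166 g/cm^3

4.166


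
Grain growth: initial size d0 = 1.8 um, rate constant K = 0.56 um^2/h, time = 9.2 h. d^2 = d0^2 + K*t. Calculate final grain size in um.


d^2 = 1.8^2 + 0.56*9.2 = 8.392
d = sqrt(8.392) = 2.9 um

2.9


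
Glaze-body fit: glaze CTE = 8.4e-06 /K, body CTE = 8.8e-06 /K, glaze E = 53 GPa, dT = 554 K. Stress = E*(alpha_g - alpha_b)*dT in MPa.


Stress = 53*1000*(8.4e-06 - 8.8e-06)*554 = -11.7 MPa

-11.7


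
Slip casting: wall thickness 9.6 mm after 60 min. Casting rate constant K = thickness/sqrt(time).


K = 9.6 / sqrt(60) = 9.6 / 7.746 = 1.239 mm/min^0.5

1.239


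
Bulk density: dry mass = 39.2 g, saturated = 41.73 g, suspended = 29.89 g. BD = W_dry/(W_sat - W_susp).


BD = 39.2 / (41.73 - 29.89) = 39.2 / 11.84 = 3.311 g/cm^3

3.311


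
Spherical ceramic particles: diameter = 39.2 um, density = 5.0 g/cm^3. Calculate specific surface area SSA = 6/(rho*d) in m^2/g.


SSA = 6 / (5.0 * 39.2) = 0.031 m^2/g

0.031


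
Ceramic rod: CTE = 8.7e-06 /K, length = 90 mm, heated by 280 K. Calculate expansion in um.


dL = 8.7e-06 * 90 * 280 * 1000 = 219.24 um

219.24


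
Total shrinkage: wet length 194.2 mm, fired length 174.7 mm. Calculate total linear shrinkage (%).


TS = (194.2 - 174.7) / 194.2 * 100 = 10.04%

10.04


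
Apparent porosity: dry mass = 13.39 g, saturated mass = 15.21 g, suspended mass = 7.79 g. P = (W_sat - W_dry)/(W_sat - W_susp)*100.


P = (15.21 - 13.39) / (15.21 - 7.79) * 100 = 1.82 / 7.42 * 100 = 24.5%

24.5


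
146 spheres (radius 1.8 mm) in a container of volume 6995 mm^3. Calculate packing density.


V_sphere = 4/3*pi*1.8^3 = 24.429 mm^3
Total V = 146*24.429 = 3566.634 mm^3
PD = 3566.634 / 6995 = 0.51

0.51


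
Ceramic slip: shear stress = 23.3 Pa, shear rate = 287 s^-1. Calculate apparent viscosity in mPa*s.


eta = tau/gamma * 1000 = 23.3/287 * 1000 = 81.2 mPa*s

81.2


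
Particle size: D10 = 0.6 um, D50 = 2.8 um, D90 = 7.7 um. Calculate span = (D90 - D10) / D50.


Span = (7.7 - 0.6) / 2.8 = 7.1 / 2.8 = 2.536

2.536


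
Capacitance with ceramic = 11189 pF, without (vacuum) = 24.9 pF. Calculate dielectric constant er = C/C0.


er = 11189 / 24.9 = 449.36

449.36


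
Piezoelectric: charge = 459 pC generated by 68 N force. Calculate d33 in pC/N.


d33 = 459 / 68 = 6.8 pC/N

6.8


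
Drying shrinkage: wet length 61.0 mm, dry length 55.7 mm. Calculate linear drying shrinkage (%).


DS = (61.0 - 55.7) / 61.0 * 100 = 8.69%

8.69


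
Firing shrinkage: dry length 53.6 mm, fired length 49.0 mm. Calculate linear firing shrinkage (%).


FS = (53.6 - 49.0) / 53.6 * 100 = 8.58%

8.58


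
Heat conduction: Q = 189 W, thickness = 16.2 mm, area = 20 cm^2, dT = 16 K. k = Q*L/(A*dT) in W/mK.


k = 189*16.2/1000/(20/10000*16) = 95.68 W/mK

95.68


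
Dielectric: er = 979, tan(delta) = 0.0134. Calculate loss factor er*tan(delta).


Loss = 979 * 0.0134 = 13.119

13.119


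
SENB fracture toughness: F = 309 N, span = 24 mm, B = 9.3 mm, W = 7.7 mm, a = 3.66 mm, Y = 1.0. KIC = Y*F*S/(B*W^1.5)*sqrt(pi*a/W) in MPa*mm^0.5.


KIC = 1.0*309*24/(9.3*7.7^1.5)*sqrt(pi*3.66/7.7) = 45.61

45.61


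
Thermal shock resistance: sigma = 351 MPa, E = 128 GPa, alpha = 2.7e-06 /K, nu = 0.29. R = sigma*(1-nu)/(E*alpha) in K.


R = 351*(1-0.29)/(128*1000*2.7e-06) = 721 K

721


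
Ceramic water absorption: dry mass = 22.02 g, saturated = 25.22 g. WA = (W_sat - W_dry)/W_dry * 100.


WA = (25.22 - 22.02) / 22.02 * 100 = 14.53%

14.53


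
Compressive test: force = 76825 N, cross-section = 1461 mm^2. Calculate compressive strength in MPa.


CS = 76825 / 1461 = 52.6 MPa

52.6


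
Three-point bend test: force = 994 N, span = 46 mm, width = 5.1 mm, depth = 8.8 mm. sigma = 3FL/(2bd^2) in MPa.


sigma = 3*994*46/(2*5.1*8.8^2) = 173.7 MPa

173.7


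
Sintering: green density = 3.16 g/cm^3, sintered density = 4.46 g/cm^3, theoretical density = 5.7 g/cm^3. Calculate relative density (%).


Relative = 4.46 / 5.7 * 100 = 78.2%

78.2


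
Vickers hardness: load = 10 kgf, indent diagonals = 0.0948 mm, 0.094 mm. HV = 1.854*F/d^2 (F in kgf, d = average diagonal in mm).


d_avg = (0.0948+0.094)/2 = 0.0944 mm
HV = 1.854*10/0.0944^2 = 2080

2080


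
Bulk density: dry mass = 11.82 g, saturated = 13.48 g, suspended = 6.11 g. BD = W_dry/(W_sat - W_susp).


BD = 11.82 / (13.48 - 6.11) = 11.82 / 7.37 = 1.604 g/cm^3

1.604


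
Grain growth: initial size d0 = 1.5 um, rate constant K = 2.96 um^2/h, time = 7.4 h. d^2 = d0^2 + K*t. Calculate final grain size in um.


d^2 = 1.5^2 + 2.96*7.4 = 24.154
d = sqrt(24.154) = 4.91 um

4.91


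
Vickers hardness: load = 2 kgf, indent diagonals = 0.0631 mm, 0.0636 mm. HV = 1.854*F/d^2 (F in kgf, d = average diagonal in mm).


d_avg = (0.0631+0.0636)/2 = 0.06335 mm
HV = 1.854*2/0.06335^2 = 924

924


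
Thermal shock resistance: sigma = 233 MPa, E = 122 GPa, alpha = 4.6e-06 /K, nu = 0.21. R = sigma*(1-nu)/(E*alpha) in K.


R = 233*(1-0.21)/(122*1000*4.6e-06) = 328 K

328


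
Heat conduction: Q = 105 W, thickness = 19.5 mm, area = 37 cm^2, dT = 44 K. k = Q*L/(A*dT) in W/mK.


k = 105*19.5/1000/(37/10000*44) = 12.58 W/mK

12.58


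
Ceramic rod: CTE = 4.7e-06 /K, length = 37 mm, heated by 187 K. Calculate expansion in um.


dL = 4.7e-06 * 37 * 187 * 1000 = 32.519 um

32.519


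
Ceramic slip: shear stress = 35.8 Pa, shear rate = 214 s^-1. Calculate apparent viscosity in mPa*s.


eta = tau/gamma * 1000 = 35.8/214 * 1000 = 167.3 mPa*s

167.3


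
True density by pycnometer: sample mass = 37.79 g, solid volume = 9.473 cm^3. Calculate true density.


TD = 37.79 / 9.473 = 3.989 g/cm^3

3.989


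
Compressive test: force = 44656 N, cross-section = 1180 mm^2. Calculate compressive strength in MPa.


CS = 44656 / 1180 = 37.8 MPa

37.8


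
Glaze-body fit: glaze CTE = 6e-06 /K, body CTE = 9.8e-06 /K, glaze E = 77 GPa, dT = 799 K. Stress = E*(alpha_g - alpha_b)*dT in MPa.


Stress = 77*1000*(6e-06 - 9.8e-06)*799 = -233.8 MPa

-233.8


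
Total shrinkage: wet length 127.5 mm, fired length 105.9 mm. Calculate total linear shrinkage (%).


TS = (127.5 - 105.9) / 127.5 * 100 = 16.94%

16.94


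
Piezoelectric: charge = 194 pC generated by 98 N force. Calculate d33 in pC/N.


d33 = 194 / 98 = 2.0 pC/N

2.0


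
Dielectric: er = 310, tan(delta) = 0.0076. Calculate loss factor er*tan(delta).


Loss = 310 * 0.0076 = 2.356

2.356


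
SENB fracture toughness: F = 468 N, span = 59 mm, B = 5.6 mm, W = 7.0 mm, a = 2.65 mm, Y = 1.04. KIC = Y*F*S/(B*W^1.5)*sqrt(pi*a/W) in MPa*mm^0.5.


KIC = 1.04*468*59/(5.6*7.0^1.5)*sqrt(pi*2.65/7.0) = 301.96

301.96


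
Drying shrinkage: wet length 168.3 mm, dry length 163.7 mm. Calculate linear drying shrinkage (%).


DS = (168.3 - 163.7) / 168.3 * 100 = 2.73%

2.73


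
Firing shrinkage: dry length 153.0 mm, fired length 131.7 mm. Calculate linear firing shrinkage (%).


FS = (153.0 - 131.7) / 153.0 * 100 = 13.92%

13.92


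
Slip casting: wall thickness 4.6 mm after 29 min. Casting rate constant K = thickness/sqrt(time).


K = 4.6 / sqrt(29) = 4.6 / 5.3852 = 0.854 mm/min^0.5

0.854


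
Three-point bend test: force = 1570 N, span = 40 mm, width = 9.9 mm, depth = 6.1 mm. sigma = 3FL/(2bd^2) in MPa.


sigma = 3*1570*40/(2*9.9*6.1^2) = 255.7 MPa

255.7


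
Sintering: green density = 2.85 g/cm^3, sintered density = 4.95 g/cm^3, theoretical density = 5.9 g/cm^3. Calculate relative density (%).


Relative = 4.95 / 5.9 * 100 = 83.9%

83.9


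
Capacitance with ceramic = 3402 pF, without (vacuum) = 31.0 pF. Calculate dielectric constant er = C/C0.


er = 3402 / 31.0 = 109.74

109.74


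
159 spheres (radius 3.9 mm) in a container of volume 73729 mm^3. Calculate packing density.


V_sphere = 4/3*pi*3.9^3 = 248.4748 mm^3
Total V = 159*248.4748 = 39507.4932 mm^3
PD = 39507.4932 / 73729 = 0.536

0.536


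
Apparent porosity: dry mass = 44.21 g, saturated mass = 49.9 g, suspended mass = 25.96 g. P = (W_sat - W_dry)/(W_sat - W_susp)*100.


P = (49.9 - 44.21) / (49.9 - 25.96) * 100 = 5.69 / 23.94 * 100 = 23.8%

23.8


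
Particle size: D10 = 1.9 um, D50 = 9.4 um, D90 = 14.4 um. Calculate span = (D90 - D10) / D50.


Span = (14.4 - 1.9) / 9.4 = 12.5 / 9.4 = 1.33

1.33


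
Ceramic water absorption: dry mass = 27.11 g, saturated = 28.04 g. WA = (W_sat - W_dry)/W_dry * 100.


WA = (28.04 - 27.11) / 27.11 * 100 = 3.43%

3.43


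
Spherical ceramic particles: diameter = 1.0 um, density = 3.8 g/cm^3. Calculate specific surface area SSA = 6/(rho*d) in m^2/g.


SSA = 6 / (3.8 * 1.0) = 1.579 m^2/g

1.579


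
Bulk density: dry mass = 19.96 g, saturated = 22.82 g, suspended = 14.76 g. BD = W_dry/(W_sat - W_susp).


BD = 19.96 / (22.82 - 14.76) = 19.96 / 8.06 = 2.476 g/cm^3

2.476


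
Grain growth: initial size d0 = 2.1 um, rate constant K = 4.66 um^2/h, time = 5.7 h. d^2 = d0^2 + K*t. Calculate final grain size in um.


d^2 = 2.1^2 + 4.66*5.7 = 30.972
d = sqrt(30.972) = 5.57 um

5.57


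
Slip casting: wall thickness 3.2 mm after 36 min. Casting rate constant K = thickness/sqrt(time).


K = 3.2 / sqrt(36) = 3.2 / 6.0 = 0.533 mm/min^0.5

0.533


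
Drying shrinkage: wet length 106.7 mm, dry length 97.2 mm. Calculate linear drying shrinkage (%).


DS = (106.7 - 97.2) / 106.7 * 100 = 8.9%

8.9


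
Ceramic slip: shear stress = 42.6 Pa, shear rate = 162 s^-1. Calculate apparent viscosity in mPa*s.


eta = tau/gamma * 1000 = 42.6/162 * 1000 = 263.0 mPa*s

263.0


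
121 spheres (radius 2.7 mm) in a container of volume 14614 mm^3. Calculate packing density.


V_sphere = 4/3*pi*2.7^3 = 82.448 mm^3
Total V = 121*82.448 = 9976.208 mm^3
PD = 9976.208 / 14614 = 0.683

0.683


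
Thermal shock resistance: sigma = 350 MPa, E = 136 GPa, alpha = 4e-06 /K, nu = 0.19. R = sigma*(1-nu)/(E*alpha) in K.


R = 350*(1-0.19)/(136*1000*4e-06) = 521 K

521


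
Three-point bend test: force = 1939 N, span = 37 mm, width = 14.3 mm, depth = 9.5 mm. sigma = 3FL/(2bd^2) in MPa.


sigma = 3*1939*37/(2*14.3*9.5^2) = 83.4 MPa

83.4


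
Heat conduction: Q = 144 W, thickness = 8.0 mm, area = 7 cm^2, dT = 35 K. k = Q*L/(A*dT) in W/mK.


k = 144*8.0/1000/(7/10000*35) = 47.02 W/mK

47.02


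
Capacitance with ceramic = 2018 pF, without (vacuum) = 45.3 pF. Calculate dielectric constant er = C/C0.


er = 2018 / 45.3 = 44.55

44.55


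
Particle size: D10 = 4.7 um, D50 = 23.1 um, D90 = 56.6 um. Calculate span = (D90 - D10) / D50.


Span = (56.6 - 4.7) / 23.1 = 51.9 / 23.1 = 2.247

2.247


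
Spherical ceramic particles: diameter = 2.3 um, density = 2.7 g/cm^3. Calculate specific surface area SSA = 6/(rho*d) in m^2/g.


SSA = 6 / (2.7 * 2.3) = 0.966 m^2/g

0.966


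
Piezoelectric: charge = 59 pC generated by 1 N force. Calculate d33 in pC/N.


d33 = 59 / 1 = 59.0 pC/N

59.0


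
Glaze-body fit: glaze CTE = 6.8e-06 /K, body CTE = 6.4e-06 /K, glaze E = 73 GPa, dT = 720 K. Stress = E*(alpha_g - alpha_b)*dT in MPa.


Stress = 73*1000*(6.8e-06 - 6.4e-06)*720 = 21.0 MPa

21.0


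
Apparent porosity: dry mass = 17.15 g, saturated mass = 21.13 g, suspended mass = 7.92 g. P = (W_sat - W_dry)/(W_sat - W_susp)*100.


P = (21.13 - 17.15) / (21.13 - 7.92) * 100 = 3.98 / 13.21 * 100 = 30.1%

30.1


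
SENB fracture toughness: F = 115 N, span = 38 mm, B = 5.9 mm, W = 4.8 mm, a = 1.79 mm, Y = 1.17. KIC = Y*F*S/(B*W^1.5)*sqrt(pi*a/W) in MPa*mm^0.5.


KIC = 1.17*115*38/(5.9*4.8^1.5)*sqrt(pi*1.79/4.8) = 89.19

89.19


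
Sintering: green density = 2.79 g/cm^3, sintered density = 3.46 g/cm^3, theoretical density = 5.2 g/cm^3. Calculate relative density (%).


Relative = 3.46 / 5.2 * 100 = 66.5%

66.5


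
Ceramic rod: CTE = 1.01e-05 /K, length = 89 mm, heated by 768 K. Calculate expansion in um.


dL = 1.01e-05 * 89 * 768 * 1000 = 690.355 um

690.355


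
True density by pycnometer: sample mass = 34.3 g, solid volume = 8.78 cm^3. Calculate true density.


TD = 34.3 / 8.78 = 3.907 g/cm^3

3.907


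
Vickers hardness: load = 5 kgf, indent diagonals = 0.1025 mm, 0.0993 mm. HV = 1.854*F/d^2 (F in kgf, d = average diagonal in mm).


d_avg = (0.1025+0.0993)/2 = 0.1009 mm
HV = 1.854*5/0.1009^2 = 911

911


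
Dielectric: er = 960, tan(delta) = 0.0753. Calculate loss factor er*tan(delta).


Loss = 960 * 0.0753 = 72.288

72.288


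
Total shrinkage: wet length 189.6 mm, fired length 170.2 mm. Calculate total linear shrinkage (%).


TS = (189.6 - 170.2) / 189.6 * 100 = 10.23%

10.23


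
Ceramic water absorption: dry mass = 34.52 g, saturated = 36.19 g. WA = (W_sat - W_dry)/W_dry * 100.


WA = (36.19 - 34.52) / 34.52 * 100 = 4.84%

4.84


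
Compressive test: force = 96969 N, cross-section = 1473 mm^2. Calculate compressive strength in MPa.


CS = 96969 / 1473 = 65.8 MPa

65.8


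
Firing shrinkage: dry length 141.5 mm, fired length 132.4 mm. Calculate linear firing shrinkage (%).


FS = (141.5 - 132.4) / 141.5 * 100 = 6.43%

6.43


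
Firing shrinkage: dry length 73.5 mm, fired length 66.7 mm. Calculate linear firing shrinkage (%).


FS = (73.5 - 66.7) / 73.5 * 100 = 9.25%

9.25


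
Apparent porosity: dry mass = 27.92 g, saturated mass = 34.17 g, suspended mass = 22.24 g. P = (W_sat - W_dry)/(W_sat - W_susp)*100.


P = (34.17 - 27.92) / (34.17 - 22.24) * 100 = 6.25 / 11.93 * 100 = 52.4%

52.4


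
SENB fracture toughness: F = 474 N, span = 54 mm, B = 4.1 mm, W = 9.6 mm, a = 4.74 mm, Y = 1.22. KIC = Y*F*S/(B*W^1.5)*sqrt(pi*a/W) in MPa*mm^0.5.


KIC = 1.22*474*54/(4.1*9.6^1.5)*sqrt(pi*4.74/9.6) = 318.91

318.91


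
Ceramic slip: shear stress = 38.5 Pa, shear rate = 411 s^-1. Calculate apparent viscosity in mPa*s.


eta = tau/gamma * 1000 = 38.5/411 * 1000 = 93.7 mPa*s

93.7


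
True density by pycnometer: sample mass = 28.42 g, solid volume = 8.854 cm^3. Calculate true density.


TD = 28.42 / 8.854 = 3.21 g/cm^3

3.21


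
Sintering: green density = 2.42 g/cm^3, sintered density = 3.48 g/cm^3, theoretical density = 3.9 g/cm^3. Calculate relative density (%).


Relative = 3.48 / 3.9 * 100 = 89.2%

89.2


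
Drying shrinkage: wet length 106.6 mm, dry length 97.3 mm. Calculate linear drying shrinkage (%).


DS = (106.6 - 97.3) / 106.6 * 100 = 8.72%

8.72


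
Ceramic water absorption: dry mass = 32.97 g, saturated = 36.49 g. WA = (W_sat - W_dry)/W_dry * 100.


WA = (36.49 - 32.97) / 32.97 * 100 = 10.68%

10.68


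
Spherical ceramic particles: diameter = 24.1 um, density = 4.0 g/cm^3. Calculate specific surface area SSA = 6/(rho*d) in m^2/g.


SSA = 6 / (4.0 * 24.1) = 0.062 m^2/g

0.062


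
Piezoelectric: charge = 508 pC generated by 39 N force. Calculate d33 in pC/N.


d33 = 508 / 39 = 13.0 pC/N

13.0


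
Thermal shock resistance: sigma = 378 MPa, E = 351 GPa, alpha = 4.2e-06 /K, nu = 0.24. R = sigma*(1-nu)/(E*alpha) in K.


R = 378*(1-0.24)/(351*1000*4.2e-06) = 195 K

195


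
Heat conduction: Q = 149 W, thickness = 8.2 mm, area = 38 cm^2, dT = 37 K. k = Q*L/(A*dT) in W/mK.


k = 149*8.2/1000/(38/10000*37) = 8.69 W/mK

8.69


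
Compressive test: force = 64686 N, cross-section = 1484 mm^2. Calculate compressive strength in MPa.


CS = 64686 / 1484 = 43.6 MPa

43.6


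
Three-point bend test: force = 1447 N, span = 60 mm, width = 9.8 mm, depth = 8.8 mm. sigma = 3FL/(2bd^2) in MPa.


sigma = 3*1447*60/(2*9.8*8.8^2) = 171.6 MPa

171.6


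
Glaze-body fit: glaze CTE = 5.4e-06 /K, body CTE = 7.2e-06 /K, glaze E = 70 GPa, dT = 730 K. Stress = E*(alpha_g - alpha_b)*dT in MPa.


Stress = 70*1000*(5.4e-06 - 7.2e-06)*730 = -92.0 MPa

-92.0


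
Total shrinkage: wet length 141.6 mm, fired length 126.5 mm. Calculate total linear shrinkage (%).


TS = (141.6 - 126.5) / 141.6 * 100 = 10.66%

10.66


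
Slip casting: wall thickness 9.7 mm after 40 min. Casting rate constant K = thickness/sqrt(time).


K = 9.7 / sqrt(40) = 9.7 / 6.3246 = 1.534 mm/min^0.5

1.534


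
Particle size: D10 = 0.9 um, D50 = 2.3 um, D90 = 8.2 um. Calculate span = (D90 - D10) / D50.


Span = (8.2 - 0.9) / 2.3 = 7.3 / 2.3 = 3.174

3.174


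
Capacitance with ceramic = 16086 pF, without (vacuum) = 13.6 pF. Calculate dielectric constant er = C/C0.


er = 16086 / 13.6 = 1182.79

1182.79


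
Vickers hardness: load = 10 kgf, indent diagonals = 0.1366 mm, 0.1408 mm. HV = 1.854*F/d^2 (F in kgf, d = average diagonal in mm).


d_avg = (0.1366+0.1408)/2 = 0.1387 mm
HV = 1.854*10/0.1387^2 = 964

964


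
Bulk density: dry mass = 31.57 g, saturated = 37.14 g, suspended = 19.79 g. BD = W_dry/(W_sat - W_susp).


BD = 31.57 / (37.14 - 19.79) = 31.57 / 17.35 = 1.82 g/cm^3

1.82


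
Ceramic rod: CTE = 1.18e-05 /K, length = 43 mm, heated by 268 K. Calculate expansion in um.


dL = 1.18e-05 * 43 * 268 * 1000 = 135.983 um

135.983


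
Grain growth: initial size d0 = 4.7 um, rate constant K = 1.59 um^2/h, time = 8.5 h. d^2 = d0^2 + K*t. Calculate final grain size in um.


d^2 = 4.7^2 + 1.59*8.5 = 35.605
d = sqrt(35.605) = 5.97 um

5.97


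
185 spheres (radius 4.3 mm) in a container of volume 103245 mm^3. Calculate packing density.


V_sphere = 4/3*pi*4.3^3 = 333.0381 mm^3
Total V = 185*333.0381 = 61612.0485 mm^3
PD = 61612.0485 / 103245 = 0.597

0.597


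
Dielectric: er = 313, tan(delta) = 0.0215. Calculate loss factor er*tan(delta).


Loss = 313 * 0.0215 = 6.73

6.73


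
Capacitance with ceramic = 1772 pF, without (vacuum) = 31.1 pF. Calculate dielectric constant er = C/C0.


er = 1772 / 31.1 = 56.98

56.98


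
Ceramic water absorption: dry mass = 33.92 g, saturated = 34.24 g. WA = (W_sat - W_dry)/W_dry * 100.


WA = (34.24 - 33.92) / 33.92 * 100 = 0.94%

0.94


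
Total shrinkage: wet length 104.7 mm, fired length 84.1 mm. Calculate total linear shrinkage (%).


TS = (104.7 - 84.1) / 104.7 * 100 = 19.68%

19.68


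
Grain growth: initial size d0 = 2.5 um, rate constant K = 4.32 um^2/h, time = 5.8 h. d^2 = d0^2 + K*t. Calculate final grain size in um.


d^2 = 2.5^2 + 4.32*5.8 = 31.306
d = sqrt(31.306) = 5.6 um

5.6


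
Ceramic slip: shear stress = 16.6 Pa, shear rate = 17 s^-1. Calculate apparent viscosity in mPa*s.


eta = tau/gamma * 1000 = 16.6/17 * 1000 = 976.5 mPa*s

976.5


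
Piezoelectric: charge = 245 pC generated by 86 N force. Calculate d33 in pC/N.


d33 = 245 / 86 = 2.8 pC/N

2.8


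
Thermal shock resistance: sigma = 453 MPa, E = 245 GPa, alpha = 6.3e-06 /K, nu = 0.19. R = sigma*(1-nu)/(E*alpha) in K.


R = 453*(1-0.19)/(245*1000*6.3e-06) = 238 K

238


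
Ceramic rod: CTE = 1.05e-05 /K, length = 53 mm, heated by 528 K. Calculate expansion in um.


dL = 1.05e-05 * 53 * 528 * 1000 = 293.832 um

293.832


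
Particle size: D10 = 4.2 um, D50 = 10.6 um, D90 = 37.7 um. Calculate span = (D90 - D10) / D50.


Span = (37.7 - 4.2) / 10.6 = 33.5 / 10.6 = 3.16

3.16


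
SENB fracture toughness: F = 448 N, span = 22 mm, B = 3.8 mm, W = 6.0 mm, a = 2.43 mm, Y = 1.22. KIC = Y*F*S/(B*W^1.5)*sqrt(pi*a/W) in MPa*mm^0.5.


KIC = 1.22*448*22/(3.8*6.0^1.5)*sqrt(pi*2.43/6.0) = 242.86

242.86


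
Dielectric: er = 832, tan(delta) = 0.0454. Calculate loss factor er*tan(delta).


Loss = 832 * 0.0454 = 37.773

37.773


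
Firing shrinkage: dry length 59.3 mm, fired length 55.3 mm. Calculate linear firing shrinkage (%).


FS = (59.3 - 55.3) / 59.3 * 100 = 6.75%

6.75


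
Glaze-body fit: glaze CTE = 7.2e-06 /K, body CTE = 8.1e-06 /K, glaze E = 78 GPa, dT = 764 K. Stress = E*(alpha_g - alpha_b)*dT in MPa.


Stress = 78*1000*(7.2e-06 - 8.1e-06)*764 = -53.6 MPa

-53.6


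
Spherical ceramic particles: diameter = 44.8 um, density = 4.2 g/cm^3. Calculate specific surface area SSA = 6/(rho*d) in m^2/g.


SSA = 6 / (4.2 * 44.8) = 0.032 m^2/g

0.032


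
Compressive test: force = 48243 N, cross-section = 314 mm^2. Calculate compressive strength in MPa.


CS = 48243 / 314 = 153.6 MPa

153.6


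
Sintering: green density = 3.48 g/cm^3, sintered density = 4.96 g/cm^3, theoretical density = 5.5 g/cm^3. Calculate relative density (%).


Relative = 4.96 / 5.5 * 100 = 90.2%

90.2


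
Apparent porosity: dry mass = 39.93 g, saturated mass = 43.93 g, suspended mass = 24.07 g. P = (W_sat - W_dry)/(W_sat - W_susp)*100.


P = (43.93 - 39.93) / (43.93 - 24.07) * 100 = 4.0 / 19.86 * 100 = 20.1%

20.1


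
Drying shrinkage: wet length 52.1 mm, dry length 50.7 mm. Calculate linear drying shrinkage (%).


DS = (52.1 - 50.7) / 52.1 * 100 = 2.69%

2.69


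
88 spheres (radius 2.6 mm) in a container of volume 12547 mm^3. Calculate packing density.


V_sphere = 4/3*pi*2.6^3 = 73.6222 mm^3
Total V = 88*73.6222 = 6478.7536 mm^3
PD = 6478.7536 / 12547 = 0.516

0.516


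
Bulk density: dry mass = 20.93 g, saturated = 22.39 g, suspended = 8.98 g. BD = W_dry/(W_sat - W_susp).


BD = 20.93 / (22.39 - 8.98) = 20.93 / 13.41 = 1.561 g/cm^3

1.561


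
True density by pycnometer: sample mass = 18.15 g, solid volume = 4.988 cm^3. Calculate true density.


TD = 18.15 / 4.988 = 3.639 g/cm^3

3.639


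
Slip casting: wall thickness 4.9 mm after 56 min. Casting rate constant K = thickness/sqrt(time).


K = 4.9 / sqrt(56) = 4.9 / 7.4833 = 0.655 mm/min^0.5

0.655


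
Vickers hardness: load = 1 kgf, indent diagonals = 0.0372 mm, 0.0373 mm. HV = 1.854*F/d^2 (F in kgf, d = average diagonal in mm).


d_avg = (0.0372+0.0373)/2 = 0.03725 mm
HV = 1.854*1/0.03725^2 = 1336

1336


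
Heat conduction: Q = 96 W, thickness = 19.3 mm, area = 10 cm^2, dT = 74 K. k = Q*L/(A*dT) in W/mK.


k = 96*19.3/1000/(10/10000*74) = 25.04 W/mK

25.04


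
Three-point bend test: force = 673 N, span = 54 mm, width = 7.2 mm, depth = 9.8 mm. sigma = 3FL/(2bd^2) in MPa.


sigma = 3*673*54/(2*7.2*9.8^2) = 78.8 MPa

78.8


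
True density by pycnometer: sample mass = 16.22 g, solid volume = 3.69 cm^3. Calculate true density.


TD = 16.22 / 3.69 = 4.396 g/cm^3

4.396


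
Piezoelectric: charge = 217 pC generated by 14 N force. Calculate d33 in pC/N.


d33 = 217 / 14 = 15.5 pC/N

15.5


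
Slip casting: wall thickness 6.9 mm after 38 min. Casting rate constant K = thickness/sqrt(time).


K = 6.9 / sqrt(38) = 6.9 / 6.1644 = 1.119 mm/min^0.5

1.119


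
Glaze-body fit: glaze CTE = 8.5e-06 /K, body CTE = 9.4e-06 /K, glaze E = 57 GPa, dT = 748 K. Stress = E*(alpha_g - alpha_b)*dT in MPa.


Stress = 57*1000*(8.5e-06 - 9.4e-06)*748 = -38.4 MPa

-38.4


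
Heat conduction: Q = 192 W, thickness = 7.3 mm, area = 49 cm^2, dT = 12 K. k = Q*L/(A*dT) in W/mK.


k = 192*7.3/1000/(49/10000*12) = 23.84 W/mK

23.84


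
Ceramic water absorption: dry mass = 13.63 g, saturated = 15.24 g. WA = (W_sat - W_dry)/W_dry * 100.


WA = (15.24 - 13.63) / 13.63 * 100 = 11.81%

11.81


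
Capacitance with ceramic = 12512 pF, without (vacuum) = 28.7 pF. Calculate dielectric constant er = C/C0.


er = 12512 / 28.7 = 435.96

435.96


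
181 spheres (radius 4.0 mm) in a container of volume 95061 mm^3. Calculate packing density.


V_sphere = 4/3*pi*4.0^3 = 268.0826 mm^3
Total V = 181*268.0826 = 48522.9506 mm^3
PD = 48522.9506 / 95061 = 0.51

0.51


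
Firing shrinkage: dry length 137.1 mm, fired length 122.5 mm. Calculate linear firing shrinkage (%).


FS = (137.1 - 122.5) / 137.1 * 100 = 10.65%

10.65


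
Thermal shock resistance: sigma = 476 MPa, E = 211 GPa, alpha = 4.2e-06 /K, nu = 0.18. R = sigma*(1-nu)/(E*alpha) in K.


R = 476*(1-0.18)/(211*1000*4.2e-06) = 440 K

440


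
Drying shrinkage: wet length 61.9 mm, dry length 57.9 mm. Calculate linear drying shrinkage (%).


DS = (61.9 - 57.9) / 61.9 * 100 = 6.46%

6.46


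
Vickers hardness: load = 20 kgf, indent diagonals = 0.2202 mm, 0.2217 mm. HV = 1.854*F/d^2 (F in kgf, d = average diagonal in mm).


d_avg = (0.2202+0.2217)/2 = 0.22095 mm
HV = 1.854*20/0.22095^2 = 760

760


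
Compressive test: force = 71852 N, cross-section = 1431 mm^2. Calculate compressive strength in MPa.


CS = 71852 / 1431 = 50.2 MPa

50.2


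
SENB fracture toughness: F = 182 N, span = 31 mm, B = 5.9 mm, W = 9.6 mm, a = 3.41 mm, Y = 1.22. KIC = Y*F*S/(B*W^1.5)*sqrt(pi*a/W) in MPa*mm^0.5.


KIC = 1.22*182*31/(5.9*9.6^1.5)*sqrt(pi*3.41/9.6) = 41.43

41.43


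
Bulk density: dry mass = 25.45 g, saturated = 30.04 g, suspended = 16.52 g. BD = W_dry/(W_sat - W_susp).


BD = 25.45 / (30.04 - 16.52) = 25.45 / 13.52 = 1.882 g/cm^3

1.882


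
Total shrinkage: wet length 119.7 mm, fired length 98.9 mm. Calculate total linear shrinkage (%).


TS = (119.7 - 98.9) / 119.7 * 100 = 17.38%

17.38


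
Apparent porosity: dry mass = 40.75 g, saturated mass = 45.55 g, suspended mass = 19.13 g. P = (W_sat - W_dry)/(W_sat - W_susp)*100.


P = (45.55 - 40.75) / (45.55 - 19.13) * 100 = 4.8 / 26.42 * 100 = 18.2%

18.2


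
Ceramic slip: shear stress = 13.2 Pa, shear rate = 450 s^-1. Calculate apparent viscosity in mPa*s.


eta = tau/gamma * 1000 = 13.2/450 * 1000 = 29.3 mPa*s

29.3


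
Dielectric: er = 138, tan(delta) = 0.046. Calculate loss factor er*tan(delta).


Loss = 138 * 0.046 = 6.348

6.348


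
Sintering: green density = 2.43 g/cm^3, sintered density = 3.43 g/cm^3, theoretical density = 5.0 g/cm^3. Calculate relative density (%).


Relative = 3.43 / 5.0 * 100 = 68.6%

68.6


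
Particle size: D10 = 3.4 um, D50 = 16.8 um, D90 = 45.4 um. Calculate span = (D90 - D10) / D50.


Span = (45.4 - 3.4) / 16.8 = 42.0 / 16.8 = 2.5

2.5


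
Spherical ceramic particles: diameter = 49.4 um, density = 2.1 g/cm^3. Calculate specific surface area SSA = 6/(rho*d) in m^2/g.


SSA = 6 / (2.1 * 49.4) = 0.058 m^2/g

0.058
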